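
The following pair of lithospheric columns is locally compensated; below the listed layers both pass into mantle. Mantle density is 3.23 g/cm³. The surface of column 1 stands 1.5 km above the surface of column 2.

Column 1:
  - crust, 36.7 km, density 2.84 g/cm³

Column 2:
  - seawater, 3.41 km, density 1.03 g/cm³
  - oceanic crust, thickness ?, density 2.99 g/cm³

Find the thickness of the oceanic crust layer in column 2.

Take the compensation level at the base of the deeper column (depth z_c below the surface of column 1) and equate Σ ρ_i t_i down to z_c; mantle fills any gap and the z_c terms cancel.
Column 1: 36.7×2.84 + (z_c − 36.7)×3.23
Column 2: 1.5×0 + 3.41×1.03 + x×2.99 + (z_c − 1.5 − 3.41 − x)×3.23
The z_c×3.23 term appears on both sides and cancels. Collect the known terms of each column as K = Σ(ρt)_known − 3.23 × (depth of known layers): K_1 = 104.228 − 3.23×36.7 = −14.313; K_2 = 3.5123 − 3.23×(1.5 + 3.41) = −12.347.
Balance: K_1 = K_2 − x×(3.23 − 2.99), so x = (K_2 − K_1)/(3.23 − 2.99) = 1.966/0.24 = 8.19 km.

8.19 km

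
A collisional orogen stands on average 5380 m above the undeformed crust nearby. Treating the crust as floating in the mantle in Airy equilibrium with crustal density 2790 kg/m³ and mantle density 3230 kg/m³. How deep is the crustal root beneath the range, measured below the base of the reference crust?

34100 m

Balancing pressure at the compensation depth: the weight of the topography is balanced by the buoyancy of the root, ρ_c h = (ρ_m − ρ_c) r.
r = h · ρ_c / (ρ_m − ρ_c) = 5380 m × 2790 / (3230 − 2790) = 34100 m.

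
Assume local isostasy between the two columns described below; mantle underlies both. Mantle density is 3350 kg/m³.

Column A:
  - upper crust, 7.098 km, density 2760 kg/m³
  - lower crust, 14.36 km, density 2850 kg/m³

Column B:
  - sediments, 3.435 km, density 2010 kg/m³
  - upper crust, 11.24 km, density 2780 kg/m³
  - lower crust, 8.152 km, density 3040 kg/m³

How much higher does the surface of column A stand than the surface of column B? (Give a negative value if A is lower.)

For any compensation level in the mantle, the mantle terms cancel and isostasy reduces to e = (Σt_A − Σt_B) − (Σ(ρt)_A − Σ(ρt)_B) / ρ_m.
Σt_A = 21.458 km; Σt_B = 22.827 km; Σ(ρt)_A = 60516.48; Σ(ρt)_B = 62933.63 (in km·kg/m³).
e = (21.458 − 22.827) − (60516.48 − 62933.63) / 3350 = −0.647 km.

−0.647 km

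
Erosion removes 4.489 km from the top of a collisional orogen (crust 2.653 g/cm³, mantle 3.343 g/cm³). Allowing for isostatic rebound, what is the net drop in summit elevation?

Rebound u = e ρ_c/ρ_m = 4.489 km × 2.653/3.343 = 3.562 km.
Net surface drop = e − u = 4.489 km − 3.562 km = e (ρ_m − ρ_c)/ρ_m = 0.927 km.

0.927 km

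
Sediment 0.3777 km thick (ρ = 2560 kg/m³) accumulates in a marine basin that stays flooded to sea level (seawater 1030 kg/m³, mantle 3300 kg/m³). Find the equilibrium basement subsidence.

Submarine loading: the sediment displaces seawater, and the subsidence is in turn flooded, so s (ρ_m − ρ_w) = t (ρ_sed − ρ_w).
s = 0.3777 km × (2560 − 1030) / (3300 − 1030) = 0.255 km.

0.255 km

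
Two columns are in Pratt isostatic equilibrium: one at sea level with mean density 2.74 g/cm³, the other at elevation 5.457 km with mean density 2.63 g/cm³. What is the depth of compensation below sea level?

ρ_ref D = ρ (D + h) → D (ρ_ref − ρ) = ρ h.
D = ρ h/(ρ_ref − ρ) = 2.63 × 5.457 km/(2.74 − 2.63) = 130 km.

130 km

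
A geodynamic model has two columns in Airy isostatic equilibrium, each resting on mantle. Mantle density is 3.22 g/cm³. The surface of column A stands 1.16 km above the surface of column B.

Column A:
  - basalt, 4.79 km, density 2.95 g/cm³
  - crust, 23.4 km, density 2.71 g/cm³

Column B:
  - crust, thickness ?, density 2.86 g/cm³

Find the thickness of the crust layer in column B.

Take the compensation level at the base of the deeper column (depth z_c below the surface of column A) and equate Σ ρ_i t_i down to z_c; mantle fills any gap and the z_c terms cancel.
Column A: 4.79×2.95 + 23.4×2.71 + (z_c − 28.19)×3.22
Column B: 1.16×0 + x×2.86 + (z_c − 1.16 − 0 − x)×3.22
The z_c×3.22 term appears on both sides and cancels. Collect the known terms of each column as K = Σ(ρt)_known − 3.22 × (depth of known layers): K_A = 77.5445 − 3.22×28.19 = −13.2273; K_B = 0 − 3.22×(1.16 + 0) = −3.7352.
Balance: K_A = K_B − x×(3.22 − 2.86), so x = (K_B − K_A)/(3.22 − 2.86) = 9.4921/0.36 = 26.4 km.

26.4 km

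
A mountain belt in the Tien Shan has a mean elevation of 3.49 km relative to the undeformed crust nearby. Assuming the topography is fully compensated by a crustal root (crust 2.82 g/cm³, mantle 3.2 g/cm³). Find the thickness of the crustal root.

For local isostatic compensation: the weight of the topography is balanced by the buoyancy of the root, ρ_c h = (ρ_m − ρ_c) r.
r = h · ρ_c / (ρ_m − ρ_c) = 3.49 km × 2.82 / (3.2 − 2.82) = 25.9 km.

25.9 km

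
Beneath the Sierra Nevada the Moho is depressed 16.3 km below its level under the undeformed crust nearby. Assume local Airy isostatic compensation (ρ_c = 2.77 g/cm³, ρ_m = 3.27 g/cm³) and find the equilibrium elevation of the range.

2.94 km

Isostatic balance requires: ρ_c h = (ρ_m − ρ_c) r.
h = r (ρ_m − ρ_c) / ρ_c = 16.3 km × (3.27 − 2.77) / 2.77 = 2.94 km.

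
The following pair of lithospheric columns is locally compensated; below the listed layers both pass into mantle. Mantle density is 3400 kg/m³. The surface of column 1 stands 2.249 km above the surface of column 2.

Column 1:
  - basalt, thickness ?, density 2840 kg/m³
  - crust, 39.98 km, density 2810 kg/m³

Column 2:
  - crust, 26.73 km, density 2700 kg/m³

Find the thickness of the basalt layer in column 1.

Take the compensation level at the base of the deeper column (depth z_c below the surface of column 1) and equate Σ ρ_i t_i down to z_c; mantle fills any gap and the z_c terms cancel.
Column 1: x×2840 + 39.98×2810 + (z_c − 39.98 − x)×3400
Column 2: 2.249×0 + 26.73×2700 + (z_c − 2.249 − 26.73)×3400
The z_c×3400 term appears on both sides and cancels. Collect the known terms of each column as K = Σ(ρt)_known − 3400 × (depth of known layers): K_1 = 112343.8 − 3400×39.98 = −23588.2; K_2 = 72171 − 3400×(2.249 + 26.73) = −26357.6.
Balance: K_1 − x×(3400 − 2840) = K_2, so x = (K_1 − K_2)/(3400 − 2840) = 2769.4/560 = 4.95 km.

4.95 km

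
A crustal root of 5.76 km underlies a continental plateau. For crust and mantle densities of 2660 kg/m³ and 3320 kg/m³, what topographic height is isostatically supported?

1.43 km

Equating mass per unit area of the two columns: ρ_c h = (ρ_m − ρ_c) r.
h = r (ρ_m − ρ_c) / ρ_c = 5.76 km × (3320 − 2660) / 2660 = 1.43 km.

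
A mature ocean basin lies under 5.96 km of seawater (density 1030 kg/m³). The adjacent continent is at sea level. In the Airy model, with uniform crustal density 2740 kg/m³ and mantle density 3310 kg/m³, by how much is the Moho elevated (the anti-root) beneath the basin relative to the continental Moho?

17.9 km

Isostatic balance requires: replacing crust with seawater at the top is compensated by replacing crust with mantle at the base: d (ρ_c − ρ_w) = a (ρ_m − ρ_c).
a = d (ρ_c − ρ_w)/(ρ_m − ρ_c) = 5.96 km × 1710/570 = 17.9 km.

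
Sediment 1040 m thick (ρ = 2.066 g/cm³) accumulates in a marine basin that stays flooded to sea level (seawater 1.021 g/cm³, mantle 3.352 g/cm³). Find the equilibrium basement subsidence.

466 m

Submarine loading: the sediment displaces seawater, and the subsidence is in turn flooded, so s (ρ_m − ρ_w) = t (ρ_sed − ρ_w).
s = 1040 m × (2.066 − 1.021) / (3.352 − 1.021) = 466 m.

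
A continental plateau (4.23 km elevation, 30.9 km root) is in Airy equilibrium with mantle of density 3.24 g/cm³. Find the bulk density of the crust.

2.85 g/cm³

ρ_c h = (ρ_m − ρ_c) r → ρ_c (h + r) = ρ_m r → ρ_c = ρ_m r / (h + r).
ρ_c = 3.24 × 30.9 km / (4.23 km + 30.9 km) = 2.85 g/cm³.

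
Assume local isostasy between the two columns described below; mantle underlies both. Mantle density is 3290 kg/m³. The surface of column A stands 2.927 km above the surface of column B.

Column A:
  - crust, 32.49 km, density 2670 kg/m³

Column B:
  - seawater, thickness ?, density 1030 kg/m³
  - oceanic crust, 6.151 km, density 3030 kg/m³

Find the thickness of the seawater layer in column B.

3.94 km

Take the compensation level at the base of the deeper column (depth z_c below the surface of column A) and equate Σ ρ_i t_i down to z_c; mantle fills any gap and the z_c terms cancel.
Column A: 32.49×2670 + (z_c − 32.49)×3290
Column B: 2.927×0 + x×1030 + 6.151×3030 + (z_c − 2.927 − 6.151 − x)×3290
The z_c×3290 term appears on both sides and cancels. Collect the known terms of each column as K = Σ(ρt)_known − 3290 × (depth of known layers): K_A = 86748.3 − 3290×32.49 = −20143.8; K_B = 18637.53 − 3290×(2.927 + 6.151) = −11229.09.
Balance: K_A = K_B − x×(3290 − 1030), so x = (K_B − K_A)/(3290 − 1030) = 8914.71/2260 = 3.94 km.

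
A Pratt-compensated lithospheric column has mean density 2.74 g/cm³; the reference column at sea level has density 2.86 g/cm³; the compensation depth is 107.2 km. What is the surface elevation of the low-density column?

4.69 km

ρ_ref D = ρ (D + h) → h = D (ρ_ref − ρ)/ρ.
h = 107.2 km × (2.86 − 2.74)/2.74 = 4.69 km.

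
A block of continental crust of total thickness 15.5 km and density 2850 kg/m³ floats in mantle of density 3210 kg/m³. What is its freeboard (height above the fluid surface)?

Floating equilibrium: submerged depth d = t ρ_obj/ρ_fluid = 15.5 km × 2850/3210 = 13.76 km.
Freeboard = t − d = 15.5 km − 13.76 km = 1.74 km.

1.74 km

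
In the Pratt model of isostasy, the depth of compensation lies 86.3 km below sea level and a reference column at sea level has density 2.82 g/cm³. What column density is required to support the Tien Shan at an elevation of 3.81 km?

2.7 g/cm³

Pratt balance: ρ_ref D = ρ (D + h).
ρ = ρ_ref D/(D + h) = 2.82 × 86.3 km/(86.3 km + 3.81 km) = 2.7 g/cm³.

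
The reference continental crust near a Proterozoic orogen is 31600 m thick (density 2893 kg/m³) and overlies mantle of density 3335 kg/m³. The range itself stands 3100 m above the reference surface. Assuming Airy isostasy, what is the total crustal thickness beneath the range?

Root depth r = h ρ_c / (ρ_m − ρ_c) = 3100 m × 2893 / 442 = 20290 m.
Total thickness = T + h + r = 31600 m + 3100 m + 20290 m = 55000 m.

55000 m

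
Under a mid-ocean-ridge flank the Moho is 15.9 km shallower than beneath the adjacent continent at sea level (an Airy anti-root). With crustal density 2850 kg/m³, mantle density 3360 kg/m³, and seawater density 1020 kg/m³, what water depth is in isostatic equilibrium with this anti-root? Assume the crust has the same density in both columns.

4.43 km

Replacing a thickness d of crust by seawater at the top must be balanced by replacing crust with mantle at the base: d (ρ_c − ρ_w) = a (ρ_m − ρ_c).
d = a (ρ_m − ρ_c)/(ρ_c − ρ_w) = 15.9 km × 510/1830 = 4.43 km.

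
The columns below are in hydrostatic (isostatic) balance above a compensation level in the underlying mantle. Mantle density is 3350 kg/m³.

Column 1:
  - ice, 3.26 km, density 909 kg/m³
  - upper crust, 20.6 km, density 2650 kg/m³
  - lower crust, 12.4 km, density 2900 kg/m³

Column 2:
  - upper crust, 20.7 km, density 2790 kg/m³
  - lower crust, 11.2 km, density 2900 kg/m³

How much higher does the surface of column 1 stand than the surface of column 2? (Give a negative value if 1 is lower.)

For any compensation level in the mantle, the mantle terms cancel and isostasy reduces to e = (Σt_1 − Σt_2) − (Σ(ρt)_1 − Σ(ρt)_2) / ρ_m.
Σt_1 = 36.26 km; Σt_2 = 31.9 km; Σ(ρt)_1 = 93513.34; Σ(ρt)_2 = 90233 (in km·kg/m³).
e = (36.26 − 31.9) − (93513.34 − 90233) / 3350 = 3.38 km.

3.38 km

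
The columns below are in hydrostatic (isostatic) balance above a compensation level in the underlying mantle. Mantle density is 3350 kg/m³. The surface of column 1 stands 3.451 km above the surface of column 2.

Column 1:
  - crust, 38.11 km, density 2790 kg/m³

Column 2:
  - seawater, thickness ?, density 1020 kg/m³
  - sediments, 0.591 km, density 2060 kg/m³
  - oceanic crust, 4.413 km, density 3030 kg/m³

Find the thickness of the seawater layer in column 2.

Take the compensation level at the base of the deeper column (depth z_c below the surface of column 1) and equate Σ ρ_i t_i down to z_c; mantle fills any gap and the z_c terms cancel.
Column 1: 38.11×2790 + (z_c − 38.11)×3350
Column 2: 3.451×0 + x×1020 + 0.591×2060 + 4.413×3030 + (z_c − 3.451 − 5.004 − x)×3350
The z_c×3350 term appears on both sides and cancels. Collect the known terms of each column as K = Σ(ρt)_known − 3350 × (depth of known layers): K_1 = 106326.9 − 3350×38.11 = −21341.6; K_2 = 14588.85 − 3350×(3.451 + 5.004) = −13735.4.
Balance: K_1 = K_2 − x×(3350 − 1020), so x = (K_2 − K_1)/(3350 − 1020) = 7606.2/2330 = 3.26 km.

3.26 km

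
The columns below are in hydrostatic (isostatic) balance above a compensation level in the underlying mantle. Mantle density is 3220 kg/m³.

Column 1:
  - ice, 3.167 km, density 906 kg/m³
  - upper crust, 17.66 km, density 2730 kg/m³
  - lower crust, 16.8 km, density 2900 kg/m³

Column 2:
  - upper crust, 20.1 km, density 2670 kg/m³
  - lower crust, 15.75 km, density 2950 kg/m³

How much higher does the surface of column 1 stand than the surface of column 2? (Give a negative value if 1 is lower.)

For any compensation level in the mantle, the mantle terms cancel and isostasy reduces to e = (Σt_1 − Σt_2) − (Σ(ρt)_1 − Σ(ρt)_2) / ρ_m.
Σt_1 = 37.627 km; Σt_2 = 35.85 km; Σ(ρt)_1 = 99801.102; Σ(ρt)_2 = 100129.5 (in km·kg/m³).
e = (37.627 − 35.85) − (99801.102 − 100129.5) / 3220 = 1.88 km.

1.88 km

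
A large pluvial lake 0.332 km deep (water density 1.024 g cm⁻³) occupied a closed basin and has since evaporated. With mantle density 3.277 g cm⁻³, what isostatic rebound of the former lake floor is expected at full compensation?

0.104 km

u = d ρ_w/ρ_m = 0.332 km × 1.024/3.277 = 0.104 km.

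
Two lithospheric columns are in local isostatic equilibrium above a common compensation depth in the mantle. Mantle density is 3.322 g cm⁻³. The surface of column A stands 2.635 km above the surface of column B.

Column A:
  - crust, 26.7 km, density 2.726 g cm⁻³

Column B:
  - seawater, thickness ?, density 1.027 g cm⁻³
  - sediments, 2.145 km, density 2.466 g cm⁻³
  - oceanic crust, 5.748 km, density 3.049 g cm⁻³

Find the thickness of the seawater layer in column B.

Take the compensation level at the base of the deeper column (depth z_c below the surface of column A) and equate Σ ρ_i t_i down to z_c; mantle fills any gap and the z_c terms cancel.
Column A: 26.7×2.726 + (z_c − 26.7)×3.322
Column B: 2.635×0 + x×1.027 + 2.145×2.466 + 5.748×3.049 + (z_c − 2.635 − 7.893 − x)×3.322
The z_c×3.322 term appears on both sides and cancels. Collect the known terms of each column as K = Σ(ρt)_known − 3.322 × (depth of known layers): K_A = 72.7842 − 3.322×26.7 = −15.9132; K_B = 22.815222 − 3.322×(2.635 + 7.893) = −12.158794.
Balance: K_A = K_B − x×(3.322 − 1.027), so x = (K_B − K_A)/(3.322 − 1.027) = 3.75441/2.295 = 1.64 km.

1.64 km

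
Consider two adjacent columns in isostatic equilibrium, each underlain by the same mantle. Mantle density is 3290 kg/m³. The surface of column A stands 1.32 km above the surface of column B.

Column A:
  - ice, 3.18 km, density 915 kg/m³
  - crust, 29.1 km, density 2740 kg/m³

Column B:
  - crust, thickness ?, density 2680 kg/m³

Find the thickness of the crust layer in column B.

Take the compensation level at the base of the deeper column (depth z_c below the surface of column A) and equate Σ ρ_i t_i down to z_c; mantle fills any gap and the z_c terms cancel.
Column A: 3.18×915 + 29.1×2740 + (z_c − 32.28)×3290
Column B: 1.32×0 + x×2680 + (z_c − 1.32 − 0 − x)×3290
The z_c×3290 term appears on both sides and cancels. Collect the known terms of each column as K = Σ(ρt)_known − 3290 × (depth of known layers): K_A = 82643.7 − 3290×32.28 = −23557.5; K_B = 0 − 3290×(1.32 + 0) = −4342.8.
Balance: K_A = K_B − x×(3290 − 2680), so x = (K_B − K_A)/(3290 − 2680) = 19214.7/610 = 31.5 km.

31.5 km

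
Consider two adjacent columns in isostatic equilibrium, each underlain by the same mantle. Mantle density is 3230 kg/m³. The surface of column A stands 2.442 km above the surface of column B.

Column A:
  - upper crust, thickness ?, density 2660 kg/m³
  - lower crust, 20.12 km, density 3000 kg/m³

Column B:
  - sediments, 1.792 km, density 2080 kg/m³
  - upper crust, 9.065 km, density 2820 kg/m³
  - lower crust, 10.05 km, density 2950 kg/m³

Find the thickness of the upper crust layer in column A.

20.8 km

Take the compensation level at the base of the deeper column (depth z_c below the surface of column A) and equate Σ ρ_i t_i down to z_c; mantle fills any gap and the z_c terms cancel.
Column A: x×2660 + 20.12×3000 + (z_c − 20.12 − x)×3230
Column B: 2.442×0 + 1.792×2080 + 9.065×2820 + 10.05×2950 + (z_c − 2.442 − 20.907)×3230
The z_c×3230 term appears on both sides and cancels. Collect the known terms of each column as K = Σ(ρt)_known − 3230 × (depth of known layers): K_A = 60360 − 3230×20.12 = −4627.6; K_B = 58938.16 − 3230×(2.442 + 20.907) = −16479.11.
Balance: K_A − x×(3230 − 2660) = K_B, so x = (K_A − K_B)/(3230 − 2660) = 11851.5/570 = 20.8 km.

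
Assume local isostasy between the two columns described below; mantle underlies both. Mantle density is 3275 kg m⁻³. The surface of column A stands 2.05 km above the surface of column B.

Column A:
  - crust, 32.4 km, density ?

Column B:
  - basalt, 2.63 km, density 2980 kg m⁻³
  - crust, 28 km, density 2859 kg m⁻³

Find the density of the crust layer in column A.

Take the compensation level at the base of the deeper column (depth z_c below the surface of column A) and equate Σ ρ_i t_i down to z_c; mantle fills any gap and the z_c terms cancel.
Column A: 32.4×ρ + (z_c − 32.4)×3275
Column B: 2.05×0 + 2.63×2980 + 28×2859 + (z_c − 2.05 − 30.63)×3275
The z_c×3275 term appears on both sides and cancels. Collect the known terms of each column as K = Σ(ρt)_known − 3275 × (depth of known layers): K_A = 0 − 3275×32.4 = −106110; K_B = 87889.4 − 3275×(2.05 + 30.63) = −19137.6.
Balance: K_A + 32.4×ρ = K_B, so ρ = (K_B − K_A)/32.4 = 86972.4/32.4 = 2680 kg m⁻³.

2680 kg m⁻³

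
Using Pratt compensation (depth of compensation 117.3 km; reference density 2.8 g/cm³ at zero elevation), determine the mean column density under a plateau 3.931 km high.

2.71 g/cm³

Pratt balance: ρ_ref D = ρ (D + h).
ρ = ρ_ref D/(D + h) = 2.8 × 117.3 km/(117.3 km + 3.931 km) = 2.71 g/cm³.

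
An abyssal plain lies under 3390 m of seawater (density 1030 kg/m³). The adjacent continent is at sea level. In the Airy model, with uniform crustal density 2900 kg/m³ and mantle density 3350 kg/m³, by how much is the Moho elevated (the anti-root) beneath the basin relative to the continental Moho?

14100 m

By Archimedes' principle applied to the lithosphere: replacing crust with seawater at the top is compensated by replacing crust with mantle at the base: d (ρ_c − ρ_w) = a (ρ_m − ρ_c).
a = d (ρ_c − ρ_w)/(ρ_m − ρ_c) = 3390 m × 1870/450 = 14100 m.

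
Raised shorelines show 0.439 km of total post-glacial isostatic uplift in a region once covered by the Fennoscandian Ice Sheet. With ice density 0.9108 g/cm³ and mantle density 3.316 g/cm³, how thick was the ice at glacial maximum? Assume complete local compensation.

u = t ρ_ice/ρ_m → t = u ρ_m/ρ_ice = 0.439 km × 3.316/0.9108 = 1.6 km.

1.6 km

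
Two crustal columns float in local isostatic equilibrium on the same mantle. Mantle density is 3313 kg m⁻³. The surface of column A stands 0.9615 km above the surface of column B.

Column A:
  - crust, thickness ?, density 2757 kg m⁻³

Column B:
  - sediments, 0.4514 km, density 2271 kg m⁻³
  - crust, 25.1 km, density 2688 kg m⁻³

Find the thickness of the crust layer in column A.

34.8 km

Take the compensation level at the base of the deeper column (depth z_c below the surface of column A) and equate Σ ρ_i t_i down to z_c; mantle fills any gap and the z_c terms cancel.
Column A: x×2757 + (z_c − 0 − x)×3313
Column B: 0.9615×0 + 0.4514×2271 + 25.1×2688 + (z_c − 0.9615 − 25.5514)×3313
The z_c×3313 term appears on both sides and cancels. Collect the known terms of each column as K = Σ(ρt)_known − 3313 × (depth of known layers): K_A = 0 − 3313×0 = 0; K_B = 68493.9294 − 3313×(0.9615 + 25.5514) = −19343.3083.
Balance: K_A − x×(3313 − 2757) = K_B, so x = (K_A − K_B)/(3313 − 2757) = 19343.3/556 = 34.8 km.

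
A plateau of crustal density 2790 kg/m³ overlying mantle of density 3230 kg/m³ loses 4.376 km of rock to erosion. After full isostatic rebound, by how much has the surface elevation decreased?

Rebound u = e ρ_c/ρ_m = 4.376 km × 2790/3230 = 3.78 km.
Net surface drop = e − u = 4.376 km − 3.78 km = e (ρ_m − ρ_c)/ρ_m = 0.596 km.

0.596 km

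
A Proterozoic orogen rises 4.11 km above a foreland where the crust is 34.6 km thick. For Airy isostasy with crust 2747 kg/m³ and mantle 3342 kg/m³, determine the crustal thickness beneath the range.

Root depth r = h ρ_c / (ρ_m − ρ_c) = 4.11 km × 2747 / 595 = 18.98 km.
Total thickness = T + h + r = 34.6 km + 4.11 km + 18.98 km = 57.7 km.

57.7 km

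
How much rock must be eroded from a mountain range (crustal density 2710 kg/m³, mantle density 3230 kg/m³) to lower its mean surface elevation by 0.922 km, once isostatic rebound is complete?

5.73 km

Net drop Δ = e − u = e − e ρ_c/ρ_m = e (ρ_m − ρ_c)/ρ_m.
e = Δ ρ_m/(ρ_m − ρ_c) = 0.922 km × 3230/520 = 5.73 km.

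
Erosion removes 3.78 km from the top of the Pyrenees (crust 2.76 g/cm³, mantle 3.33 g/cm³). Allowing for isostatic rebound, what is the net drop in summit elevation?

0.647 km

Rebound u = e ρ_c/ρ_m = 3.78 km × 2.76/3.33 = 3.133 km.
Net surface drop = e − u = 3.78 km − 3.133 km = e (ρ_m − ρ_c)/ρ_m = 0.647 km.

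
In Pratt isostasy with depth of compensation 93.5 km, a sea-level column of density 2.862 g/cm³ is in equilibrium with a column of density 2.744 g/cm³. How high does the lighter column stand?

4.02 km

ρ_ref D = ρ (D + h) → h = D (ρ_ref − ρ)/ρ.
h = 93.5 km × (2.862 − 2.744)/2.744 = 4.02 km.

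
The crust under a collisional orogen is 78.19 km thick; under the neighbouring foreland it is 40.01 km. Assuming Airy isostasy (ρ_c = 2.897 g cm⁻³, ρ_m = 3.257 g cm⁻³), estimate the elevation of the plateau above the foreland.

4.22 km

Excess crust Δ = 78.19 km − 40.01 km = 38.18 km, split between elevation h and root r with h + r = Δ.
Airy balance ρ_c h = (ρ_m − ρ_c) r gives r = h ρ_c/(ρ_m − ρ_c), so h (1 + ρ_c/(ρ_m − ρ_c)) = Δ, i.e. h = Δ (ρ_m − ρ_c)/ρ_m.
h = 38.18 km × 0.36/3.257 = 4.22 km.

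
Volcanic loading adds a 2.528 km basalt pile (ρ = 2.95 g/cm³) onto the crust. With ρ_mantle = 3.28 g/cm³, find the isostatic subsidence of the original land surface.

2.27 km

Subaerial loading: s = t ρ_load / ρ_m.
s = 2.528 km × 2.95/3.28 = 2.27 km.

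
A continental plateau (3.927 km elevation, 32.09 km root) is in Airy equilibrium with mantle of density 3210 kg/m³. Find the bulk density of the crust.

2860 kg/m³

ρ_c h = (ρ_m − ρ_c) r → ρ_c (h + r) = ρ_m r → ρ_c = ρ_m r / (h + r).
ρ_c = 3210 × 32.09 km / (3.927 km + 32.09 km) = 2860 kg/m³.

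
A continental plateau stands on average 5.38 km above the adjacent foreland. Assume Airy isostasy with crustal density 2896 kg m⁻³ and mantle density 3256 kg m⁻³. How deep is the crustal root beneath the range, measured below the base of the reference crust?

43.3 km

Isostatic balance requires: the weight of the topography is balanced by the buoyancy of the root, ρ_c h = (ρ_m − ρ_c) r.
r = h · ρ_c / (ρ_m − ρ_c) = 5.38 km × 2896 / (3256 − 2896) = 43.3 km.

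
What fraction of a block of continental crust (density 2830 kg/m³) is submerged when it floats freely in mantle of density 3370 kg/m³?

0.84

Submerged fraction = ρ_obj/ρ_fluid = 2830/3370 = 0.84.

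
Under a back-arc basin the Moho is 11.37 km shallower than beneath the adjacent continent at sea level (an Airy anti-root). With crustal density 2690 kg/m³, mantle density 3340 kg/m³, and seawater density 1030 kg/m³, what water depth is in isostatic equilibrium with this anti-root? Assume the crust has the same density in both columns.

4.45 km

Replacing a thickness d of crust by seawater at the top must be balanced by replacing crust with mantle at the base: d (ρ_c − ρ_w) = a (ρ_m − ρ_c).
d = a (ρ_m − ρ_c)/(ρ_c − ρ_w) = 11.37 km × 650/1660 = 4.45 km.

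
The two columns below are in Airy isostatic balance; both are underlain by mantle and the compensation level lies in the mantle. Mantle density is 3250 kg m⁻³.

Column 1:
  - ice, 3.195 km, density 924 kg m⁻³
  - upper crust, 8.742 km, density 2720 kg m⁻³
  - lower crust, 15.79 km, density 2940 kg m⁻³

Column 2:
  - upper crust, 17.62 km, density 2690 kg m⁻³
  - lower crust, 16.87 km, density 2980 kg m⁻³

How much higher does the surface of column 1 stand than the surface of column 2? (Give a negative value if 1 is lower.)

0.781 km

For any compensation level in the mantle, the mantle terms cancel and isostasy reduces to e = (Σt_1 − Σt_2) − (Σ(ρt)_1 − Σ(ρt)_2) / ρ_m.
Σt_1 = 27.727 km; Σt_2 = 34.49 km; Σ(ρt)_1 = 73153.02; Σ(ρt)_2 = 97670.4 (in km·kg m⁻³).
e = (27.727 − 34.49) − (73153.02 − 97670.4) / 3250 = 0.781 km.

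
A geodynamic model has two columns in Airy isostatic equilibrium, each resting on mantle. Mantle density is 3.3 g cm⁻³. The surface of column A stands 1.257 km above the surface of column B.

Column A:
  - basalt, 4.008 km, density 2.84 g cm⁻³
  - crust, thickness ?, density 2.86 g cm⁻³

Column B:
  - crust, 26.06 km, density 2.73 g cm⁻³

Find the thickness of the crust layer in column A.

Take the compensation level at the base of the deeper column (depth z_c below the surface of column A) and equate Σ ρ_i t_i down to z_c; mantle fills any gap and the z_c terms cancel.
Column A: 4.008×2.84 + x×2.86 + (z_c − 4.008 − x)×3.3
Column B: 1.257×0 + 26.06×2.73 + (z_c − 1.257 − 26.06)×3.3
The z_c×3.3 term appears on both sides and cancels. Collect the known terms of each column as K = Σ(ρt)_known − 3.3 × (depth of known layers): K_A = 11.38272 − 3.3×4.008 = −1.84368; K_B = 71.1438 − 3.3×(1.257 + 26.06) = −19.0023.
Balance: K_A − x×(3.3 − 2.86) = K_B, so x = (K_A − K_B)/(3.3 − 2.86) = 17.1586/0.44 = 39 km.

39 km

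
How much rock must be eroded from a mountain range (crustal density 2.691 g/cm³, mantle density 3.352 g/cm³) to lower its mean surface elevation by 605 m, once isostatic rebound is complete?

3070 m

Net drop Δ = e − u = e − e ρ_c/ρ_m = e (ρ_m − ρ_c)/ρ_m.
e = Δ ρ_m/(ρ_m − ρ_c) = 605 m × 3.352/0.661 = 3070 m.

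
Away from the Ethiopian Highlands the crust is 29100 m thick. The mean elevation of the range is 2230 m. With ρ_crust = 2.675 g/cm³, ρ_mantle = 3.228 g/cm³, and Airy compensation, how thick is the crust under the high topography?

42100 m

Root depth r = h ρ_c / (ρ_m − ρ_c) = 2230 m × 2.675 / 0.553 = 10790 m.
Total thickness = T + h + r = 29100 m + 2230 m + 10790 m = 42100 m.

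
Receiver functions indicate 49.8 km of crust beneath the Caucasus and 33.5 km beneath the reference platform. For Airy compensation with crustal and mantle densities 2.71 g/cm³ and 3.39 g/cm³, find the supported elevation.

3.27 km

Excess crust Δ = 49.8 km − 33.5 km = 16.3 km, split between elevation h and root r with h + r = Δ.
Airy balance ρ_c h = (ρ_m − ρ_c) r gives r = h ρ_c/(ρ_m − ρ_c), so h (1 + ρ_c/(ρ_m − ρ_c)) = Δ, i.e. h = Δ (ρ_m − ρ_c)/ρ_m.
h = 16.3 km × 0.68/3.39 = 3.27 km.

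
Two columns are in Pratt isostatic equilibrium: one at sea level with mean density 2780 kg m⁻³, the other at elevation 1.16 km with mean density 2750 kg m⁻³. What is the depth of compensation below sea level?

ρ_ref D = ρ (D + h) → D (ρ_ref − ρ) = ρ h.
D = ρ h/(ρ_ref − ρ) = 2750 × 1.16 km/(2780 − 2750) = 106 km.

106 km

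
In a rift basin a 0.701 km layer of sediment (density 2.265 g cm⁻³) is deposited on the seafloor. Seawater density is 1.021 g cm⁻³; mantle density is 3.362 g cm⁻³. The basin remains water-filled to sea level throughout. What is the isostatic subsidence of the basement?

0.373 km

Submarine loading: the sediment displaces seawater, and the subsidence is in turn flooded, so s (ρ_m − ρ_w) = t (ρ_sed − ρ_w).
s = 0.701 km × (2.265 − 1.021) / (3.362 − 1.021) = 0.373 km.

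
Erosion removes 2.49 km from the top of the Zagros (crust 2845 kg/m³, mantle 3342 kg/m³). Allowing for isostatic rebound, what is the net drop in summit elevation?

0.37 km

Rebound u = e ρ_c/ρ_m = 2.49 km × 2845/3342 = 2.12 km.
Net surface drop = e − u = 2.49 km − 2.12 km = e (ρ_m − ρ_c)/ρ_m = 0.37 km.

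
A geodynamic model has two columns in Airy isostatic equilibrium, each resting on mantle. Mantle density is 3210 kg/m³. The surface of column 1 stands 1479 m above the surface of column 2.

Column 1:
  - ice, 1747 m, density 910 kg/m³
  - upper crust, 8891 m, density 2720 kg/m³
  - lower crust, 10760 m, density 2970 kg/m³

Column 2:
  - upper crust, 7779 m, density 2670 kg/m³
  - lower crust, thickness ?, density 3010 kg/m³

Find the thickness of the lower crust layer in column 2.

10000 m

Take the compensation level at the base of the deeper column (depth z_c below the surface of column 1) and equate Σ ρ_i t_i down to z_c; mantle fills any gap and the z_c terms cancel.
Column 1: 1747×910 + 8891×2720 + 10760×2970 + (z_c − 21398)×3210
Column 2: 1479×0 + 7779×2670 + x×3010 + (z_c − 1479 − 7779 − x)×3210
The z_c×3210 term appears on both sides and cancels. Collect the known terms of each column as K = Σ(ρt)_known − 3210 × (depth of known layers): K_1 = 57730490 − 3210×21398 = −10957090; K_2 = 20769930 − 3210×(1479 + 7779) = −8948250.
Balance: K_1 = K_2 − x×(3210 − 3010), so x = (K_2 − K_1)/(3210 − 3010) = 2008840/200 = 10000 m.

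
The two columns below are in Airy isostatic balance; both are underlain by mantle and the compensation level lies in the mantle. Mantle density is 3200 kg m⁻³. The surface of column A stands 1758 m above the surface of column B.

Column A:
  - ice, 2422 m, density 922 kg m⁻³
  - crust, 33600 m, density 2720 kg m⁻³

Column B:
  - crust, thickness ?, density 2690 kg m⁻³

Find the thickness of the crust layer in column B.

Take the compensation level at the base of the deeper column (depth z_c below the surface of column A) and equate Σ ρ_i t_i down to z_c; mantle fills any gap and the z_c terms cancel.
Column A: 2422×922 + 33600×2720 + (z_c − 36022)×3200
Column B: 1758×0 + x×2690 + (z_c − 1758 − 0 − x)×3200
The z_c×3200 term appears on both sides and cancels. Collect the known terms of each column as K = Σ(ρt)_known − 3200 × (depth of known layers): K_A = 93625084 − 3200×36022 = −21645316; K_B = 0 − 3200×(1758 + 0) = −5625600.
Balance: K_A = K_B − x×(3200 − 2690), so x = (K_B − K_A)/(3200 − 2690) = 16019700/510 = 31400 m.

31400 m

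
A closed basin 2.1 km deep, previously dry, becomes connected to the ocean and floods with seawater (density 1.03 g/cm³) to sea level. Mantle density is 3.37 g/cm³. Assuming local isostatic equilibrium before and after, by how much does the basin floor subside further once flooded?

0.924 km

After flooding the water column is d + s deep. Its weight must equal the weight of mantle displaced by the extra subsidence s: (d + s) ρ_w = s ρ_m.
s = d ρ_w / (ρ_m − ρ_w) = 2.1 km × 1.03/(3.37 − 1.03) = 0.924 km.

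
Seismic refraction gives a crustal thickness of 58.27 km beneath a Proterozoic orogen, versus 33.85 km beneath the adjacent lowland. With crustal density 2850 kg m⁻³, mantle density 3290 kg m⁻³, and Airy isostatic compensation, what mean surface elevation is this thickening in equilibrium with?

3.27 km

Excess crust Δ = 58.27 km − 33.85 km = 24.42 km, split between elevation h and root r with h + r = Δ.
Airy balance ρ_c h = (ρ_m − ρ_c) r gives r = h ρ_c/(ρ_m − ρ_c), so h (1 + ρ_c/(ρ_m − ρ_c)) = Δ, i.e. h = Δ (ρ_m − ρ_c)/ρ_m.
h = 24.42 km × 440/3290 = 3.27 km.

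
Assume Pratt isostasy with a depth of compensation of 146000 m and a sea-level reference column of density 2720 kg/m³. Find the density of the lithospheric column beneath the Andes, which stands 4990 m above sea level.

Pratt balance: ρ_ref D = ρ (D + h).
ρ = ρ_ref D/(D + h) = 2720 × 146000 m/(146000 m + 4990 m) = 2630 kg/m³.

2630 kg/m³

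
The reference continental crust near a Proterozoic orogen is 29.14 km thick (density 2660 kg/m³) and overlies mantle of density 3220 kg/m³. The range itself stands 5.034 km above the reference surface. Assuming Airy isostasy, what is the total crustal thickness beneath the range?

58.1 km

Root depth r = h ρ_c / (ρ_m − ρ_c) = 5.034 km × 2660 / 560 = 23.91 km.
Total thickness = T + h + r = 29.14 km + 5.034 km + 23.91 km = 58.1 km.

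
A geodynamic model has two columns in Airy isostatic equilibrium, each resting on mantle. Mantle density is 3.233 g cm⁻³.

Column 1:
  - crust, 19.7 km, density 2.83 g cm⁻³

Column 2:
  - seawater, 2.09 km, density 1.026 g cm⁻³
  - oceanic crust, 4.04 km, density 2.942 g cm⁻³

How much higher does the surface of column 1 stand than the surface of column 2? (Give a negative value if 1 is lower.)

0.665 km

For any compensation level in the mantle, the mantle terms cancel and isostasy reduces to e = (Σt_1 − Σt_2) − (Σ(ρt)_1 − Σ(ρt)_2) / ρ_m.
Σt_1 = 19.7 km; Σt_2 = 6.13 km; Σ(ρt)_1 = 55.751; Σ(ρt)_2 = 14.03002 (in km·g cm⁻³).
e = (19.7 − 6.13) − (55.751 − 14.03002) / 3.233 = 0.665 km.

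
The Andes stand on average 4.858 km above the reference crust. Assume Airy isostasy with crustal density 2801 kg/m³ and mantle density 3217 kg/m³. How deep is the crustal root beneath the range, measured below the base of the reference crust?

32.7 km

By Archimedes' principle applied to the lithosphere: the weight of the topography is balanced by the buoyancy of the root, ρ_c h = (ρ_m − ρ_c) r.
r = h · ρ_c / (ρ_m − ρ_c) = 4.858 km × 2801 / (3217 − 2801) = 32.7 km.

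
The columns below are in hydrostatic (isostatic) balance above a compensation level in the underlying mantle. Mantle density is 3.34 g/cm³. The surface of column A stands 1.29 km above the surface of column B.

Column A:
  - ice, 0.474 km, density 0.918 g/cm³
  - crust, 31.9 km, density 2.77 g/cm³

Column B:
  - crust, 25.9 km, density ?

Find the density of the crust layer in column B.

2.76 g/cm³

Take the compensation level at the base of the deeper column (depth z_c below the surface of column A) and equate Σ ρ_i t_i down to z_c; mantle fills any gap and the z_c terms cancel.
Column A: 0.474×0.918 + 31.9×2.77 + (z_c − 32.374)×3.34
Column B: 1.29×0 + 25.9×ρ + (z_c − 1.29 − 25.9)×3.34
The z_c×3.34 term appears on both sides and cancels. Collect the known terms of each column as K = Σ(ρt)_known − 3.34 × (depth of known layers): K_A = 88.798132 − 3.34×32.374 = −19.331028; K_B = 0 − 3.34×(1.29 + 25.9) = −90.8146.
Balance: K_A = K_B + 25.9×ρ, so ρ = (K_A − K_B)/25.9 = 71.4836/25.9 = 2.76 g/cm³.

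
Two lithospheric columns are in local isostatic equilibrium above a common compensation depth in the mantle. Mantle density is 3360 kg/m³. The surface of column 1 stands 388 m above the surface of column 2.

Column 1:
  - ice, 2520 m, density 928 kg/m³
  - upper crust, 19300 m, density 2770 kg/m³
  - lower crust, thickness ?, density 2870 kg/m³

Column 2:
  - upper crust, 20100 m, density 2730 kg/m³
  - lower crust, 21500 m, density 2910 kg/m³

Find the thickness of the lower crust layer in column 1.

12500 m

Take the compensation level at the base of the deeper column (depth z_c below the surface of column 1) and equate Σ ρ_i t_i down to z_c; mantle fills any gap and the z_c terms cancel.
Column 1: 2520×928 + 19300×2770 + x×2870 + (z_c − 21820 − x)×3360
Column 2: 388×0 + 20100×2730 + 21500×2910 + (z_c − 388 − 41600)×3360
The z_c×3360 term appears on both sides and cancels. Collect the known terms of each column as K = Σ(ρt)_known − 3360 × (depth of known layers): K_1 = 55799560 − 3360×21820 = −17515640; K_2 = 117438000 − 3360×(388 + 41600) = −23641680.
Balance: K_1 − x×(3360 − 2870) = K_2, so x = (K_1 − K_2)/(3360 − 2870) = 6126040/490 = 12500 m.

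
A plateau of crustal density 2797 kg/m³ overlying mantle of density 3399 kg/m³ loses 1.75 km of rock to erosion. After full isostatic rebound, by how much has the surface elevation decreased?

0.31 km

Rebound u = e ρ_c/ρ_m = 1.75 km × 2797/3399 = 1.44 km.
Net surface drop = e − u = 1.75 km − 1.44 km = e (ρ_m − ρ_c)/ρ_m = 0.31 km.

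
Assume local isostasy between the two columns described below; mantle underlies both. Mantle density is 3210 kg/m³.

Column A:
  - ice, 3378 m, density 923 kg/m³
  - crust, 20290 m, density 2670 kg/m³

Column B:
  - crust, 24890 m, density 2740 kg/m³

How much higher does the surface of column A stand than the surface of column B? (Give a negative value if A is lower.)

For any compensation level in the mantle, the mantle terms cancel and isostasy reduces to e = (Σt_A − Σt_B) − (Σ(ρt)_A − Σ(ρt)_B) / ρ_m.
Σt_A = 23668 m; Σt_B = 24890 m; Σ(ρt)_A = 57292194; Σ(ρt)_B = 68198600 (in m·kg/m³).
e = (23668 − 24890) − (57292194 − 68198600) / 3210 = 2180 m.

2180 m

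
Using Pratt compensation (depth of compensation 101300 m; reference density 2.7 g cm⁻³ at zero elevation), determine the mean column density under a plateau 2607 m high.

2.63 g cm⁻³

Pratt balance: ρ_ref D = ρ (D + h).
ρ = ρ_ref D/(D + h) = 2.7 × 101300 m/(101300 m + 2607 m) = 2.63 g cm⁻³.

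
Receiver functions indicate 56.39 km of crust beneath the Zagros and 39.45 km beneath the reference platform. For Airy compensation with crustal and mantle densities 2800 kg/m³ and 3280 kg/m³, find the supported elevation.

2.48 km

Excess crust Δ = 56.39 km − 39.45 km = 16.94 km, split between elevation h and root r with h + r = Δ.
Airy balance ρ_c h = (ρ_m − ρ_c) r gives r = h ρ_c/(ρ_m − ρ_c), so h (1 + ρ_c/(ρ_m − ρ_c)) = Δ, i.e. h = Δ (ρ_m − ρ_c)/ρ_m.
h = 16.94 km × 480/3280 = 2.48 km.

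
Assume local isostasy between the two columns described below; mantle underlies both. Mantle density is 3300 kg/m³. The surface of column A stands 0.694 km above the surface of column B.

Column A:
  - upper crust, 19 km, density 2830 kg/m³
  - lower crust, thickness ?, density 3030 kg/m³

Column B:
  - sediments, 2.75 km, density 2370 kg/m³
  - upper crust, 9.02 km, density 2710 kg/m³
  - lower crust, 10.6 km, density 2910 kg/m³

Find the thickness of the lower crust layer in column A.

19.9 km

Take the compensation level at the base of the deeper column (depth z_c below the surface of column A) and equate Σ ρ_i t_i down to z_c; mantle fills any gap and the z_c terms cancel.
Column A: 19×2830 + x×3030 + (z_c − 19 − x)×3300
Column B: 0.694×0 + 2.75×2370 + 9.02×2710 + 10.6×2910 + (z_c − 0.694 − 22.37)×3300
The z_c×3300 term appears on both sides and cancels. Collect the known terms of each column as K = Σ(ρt)_known − 3300 × (depth of known layers): K_A = 53770 − 3300×19 = −8930; K_B = 61807.7 − 3300×(0.694 + 22.37) = −14303.5.
Balance: K_A − x×(3300 − 3030) = K_B, so x = (K_A − K_B)/(3300 − 3030) = 5373.5/270 = 19.9 km.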